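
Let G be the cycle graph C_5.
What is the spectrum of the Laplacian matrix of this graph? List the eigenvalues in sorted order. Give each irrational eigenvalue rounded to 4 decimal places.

The graph has 5 vertices and degree multiset [2, 2, 2, 2, 2]; D is the diagonal matrix of degrees and L = D - A. L is symmetric positive semidefinite, so every eigenvalue is real and nonnegative. The single zero eigenvalue shows the graph is connected. By the matrix-tree theorem the graph has (1/5) * product of the nonzero eigenvalues = 5 spanning trees.

[0, 1.3820, 1.3820, 3.6180, 3.6180]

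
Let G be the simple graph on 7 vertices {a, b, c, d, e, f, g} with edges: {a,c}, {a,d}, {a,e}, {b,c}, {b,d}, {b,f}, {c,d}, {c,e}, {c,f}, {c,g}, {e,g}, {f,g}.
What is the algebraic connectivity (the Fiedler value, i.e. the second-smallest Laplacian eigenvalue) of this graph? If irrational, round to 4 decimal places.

Each diagonal entry of L is the vertex degree and each off-diagonal entry is -1 where an edge is present, 0 otherwise; in the order [a, b, c, d, e, f, g] the diagonal is [3, 3, 6, 3, 3, 3, 3]. The sorted Laplacian eigenvalues are [0, 2, 2, 4, 4, 5, 7]; the algebraic connectivity is the second entry, 2.

2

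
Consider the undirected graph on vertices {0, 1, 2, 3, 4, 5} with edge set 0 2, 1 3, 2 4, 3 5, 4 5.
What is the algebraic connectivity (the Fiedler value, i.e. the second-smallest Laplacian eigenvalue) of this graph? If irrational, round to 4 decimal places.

0.2679

Reading degrees in the order [0, 1, 2, 3, 4, 5] gives [1, 1, 2, 2, 2, 2]; set D = diag(1, 1, 2, 2, 2, 2) and form L = D - A. The smallest Laplacian eigenvalue is always 0. The next one, lambda_2 = 0.2679, measures how hard the graph is to disconnect: larger values mean better connectivity. The largest eigenvalue, 3.7321, is at most the vertex count 6. There is one zero in the spectrum, matching the 1 component.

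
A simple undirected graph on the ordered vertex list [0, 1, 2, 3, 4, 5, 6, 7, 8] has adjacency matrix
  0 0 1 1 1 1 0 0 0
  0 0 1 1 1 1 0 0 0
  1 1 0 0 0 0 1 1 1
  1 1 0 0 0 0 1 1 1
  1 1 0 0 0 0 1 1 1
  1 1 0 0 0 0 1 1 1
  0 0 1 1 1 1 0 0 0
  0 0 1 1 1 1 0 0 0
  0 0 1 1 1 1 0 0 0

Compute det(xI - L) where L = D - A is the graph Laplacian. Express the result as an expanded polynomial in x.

x^9 - 40x^8 + 690x^7 - 6720x^6 + 40485x^5 - 154704x^4 + 366560x^3 - 492800x^2 + 288000x

Reading degrees in the order [0, 1, 2, 3, 4, 5, 6, 7, 8] gives [4, 4, 5, 5, 5, 5, 4, 4, 4]; set D = diag(4, 4, 5, 5, 5, 5, 4, 4, 4) and form L = D - A. Computing det(xI - L) by cofactor expansion (or equivalently via sum-over-permutations) gives x^9 - 40x^8 + 690x^7 - 6720x^6 + 40485x^5 - 154704x^4 + 366560x^3 - 492800x^2 + 288000x. The constant term is 0 because L is singular (the all-ones vector lies in its kernel). There is one zero in the spectrum, matching the 1 component.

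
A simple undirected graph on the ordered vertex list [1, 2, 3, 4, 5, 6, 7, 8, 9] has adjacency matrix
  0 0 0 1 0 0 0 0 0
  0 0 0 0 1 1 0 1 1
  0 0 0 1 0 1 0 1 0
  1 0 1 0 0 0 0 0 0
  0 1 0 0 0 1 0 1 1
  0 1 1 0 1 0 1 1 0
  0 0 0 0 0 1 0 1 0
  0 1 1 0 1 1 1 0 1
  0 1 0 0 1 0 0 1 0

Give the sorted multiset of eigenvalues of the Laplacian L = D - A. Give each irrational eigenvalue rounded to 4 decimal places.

[0, 0.3546, 1.8084, 2, 3.3840, 4.1164, 5, 6.2970, 7.0395]

Each diagonal entry of L is the vertex degree and each off-diagonal entry is -1 where an edge is present, 0 otherwise; in the order [1, 2, 3, 4, 5, 6, 7, 8, 9] the diagonal is [1, 4, 3, 2, 4, 5, 2, 6, 3]. Diagonalising L (or applying a numerical eigensolver to the 9x9 matrix) gives the spectrum above. The single zero eigenvalue shows the graph is connected. The largest eigenvalue, 7.0395, is at most the vertex count 9.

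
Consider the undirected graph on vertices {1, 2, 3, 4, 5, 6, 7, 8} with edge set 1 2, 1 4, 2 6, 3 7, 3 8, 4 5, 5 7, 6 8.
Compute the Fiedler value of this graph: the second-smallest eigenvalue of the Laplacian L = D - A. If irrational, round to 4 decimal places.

With the vertex order [1, 2, 3, 4, 5, 6, 7, 8], the degrees are [2, 2, 2, 2, 2, 2, 2, 2], giving D = diag(2, 2, 2, 2, 2, 2, 2, 2) and L = D - A. The smallest Laplacian eigenvalue is always 0. The next one, lambda_2 = 0.5858, measures how hard the graph is to disconnect: larger values mean better connectivity. The largest eigenvalue, 4, is at most the vertex count 8. There is one zero in the spectrum, matching the 1 component.

0.5858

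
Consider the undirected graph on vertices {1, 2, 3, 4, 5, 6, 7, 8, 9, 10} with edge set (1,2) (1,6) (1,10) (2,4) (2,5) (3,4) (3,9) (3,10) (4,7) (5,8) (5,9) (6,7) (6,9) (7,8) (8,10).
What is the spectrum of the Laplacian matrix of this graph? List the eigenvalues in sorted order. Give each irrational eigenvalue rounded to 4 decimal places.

[0, 2, 2, 2, 2, 2, 5, 5, 5, 5]

With the vertex order [1, 2, 3, 4, 5, 6, 7, 8, 9, 10], the degrees are [3, 3, 3, 3, 3, 3, 3, 3, 3, 3], giving D = diag(3, 3, 3, 3, 3, 3, 3, 3, 3, 3) and L = D - A. L is symmetric positive semidefinite, so every eigenvalue is real and nonnegative. The single zero eigenvalue shows the graph is connected. The eigenvalues sum to 30, which equals trace(L) = 2|E|. There is one zero in the spectrum, matching the 1 component.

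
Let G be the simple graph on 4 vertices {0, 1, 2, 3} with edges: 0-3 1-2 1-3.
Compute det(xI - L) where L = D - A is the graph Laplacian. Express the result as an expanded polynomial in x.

With the vertex order [0, 1, 2, 3], the degrees are [1, 2, 1, 2], giving D = diag(1, 2, 1, 2) and L = D - A. Computing det(xI - L) by cofactor expansion (or equivalently via sum-over-permutations) gives x^4 - 6x^3 + 10x^2 - 4x. The constant term is 0 because L is singular (the all-ones vector lies in its kernel). By the matrix-tree theorem the graph has (1/4) * product of the nonzero eigenvalues = 1 spanning tree.

x^4 - 6x^3 + 10x^2 - 4x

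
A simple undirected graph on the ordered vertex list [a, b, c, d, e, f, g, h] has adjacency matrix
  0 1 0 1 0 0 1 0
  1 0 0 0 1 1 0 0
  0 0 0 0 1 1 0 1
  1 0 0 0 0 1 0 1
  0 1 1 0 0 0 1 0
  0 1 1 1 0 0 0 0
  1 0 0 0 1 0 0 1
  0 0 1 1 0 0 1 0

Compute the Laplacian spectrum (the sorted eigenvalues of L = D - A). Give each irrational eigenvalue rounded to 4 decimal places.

Reading degrees in the order [a, b, c, d, e, f, g, h] gives [3, 3, 3, 3, 3, 3, 3, 3]; set D = diag(3, 3, 3, 3, 3, 3, 3, 3) and form L = D - A. L is symmetric positive semidefinite, so every eigenvalue is real and nonnegative. By the matrix-tree theorem the graph has (1/8) * product of the nonzero eigenvalues = 384 spanning trees.

[0, 2, 2, 2, 4, 4, 4, 6]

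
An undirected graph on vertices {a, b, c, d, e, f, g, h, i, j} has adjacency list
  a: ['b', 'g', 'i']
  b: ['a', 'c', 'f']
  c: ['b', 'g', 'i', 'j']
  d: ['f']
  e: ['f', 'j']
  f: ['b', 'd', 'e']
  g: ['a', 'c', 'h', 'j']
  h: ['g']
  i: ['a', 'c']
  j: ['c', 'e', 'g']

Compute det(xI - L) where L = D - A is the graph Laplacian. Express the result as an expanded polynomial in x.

x^10 - 26x^9 + 286x^8 - 1738x^7 + 6391x^6 - 14640x^5 + 20708x^4 - 17260x^3 + 7604x^2 - 1330x

With the vertex order [a, b, c, d, e, f, g, h, i, j], the degrees are [3, 3, 4, 1, 2, 3, 4, 1, 2, 3], giving D = diag(3, 3, 4, 1, 2, 3, 4, 1, 2, 3) and L = D - A. Computing det(xI - L) by cofactor expansion (or equivalently via sum-over-permutations) gives x^10 - 26x^9 + 286x^8 - 1738x^7 + 6391x^6 - 14640x^5 + 20708x^4 - 17260x^3 + 7604x^2 - 1330x. Since p(0) = det(-L) = 0, x divides p(x). By the matrix-tree theorem the graph has (1/10) * product of the nonzero eigenvalues = 133 spanning trees.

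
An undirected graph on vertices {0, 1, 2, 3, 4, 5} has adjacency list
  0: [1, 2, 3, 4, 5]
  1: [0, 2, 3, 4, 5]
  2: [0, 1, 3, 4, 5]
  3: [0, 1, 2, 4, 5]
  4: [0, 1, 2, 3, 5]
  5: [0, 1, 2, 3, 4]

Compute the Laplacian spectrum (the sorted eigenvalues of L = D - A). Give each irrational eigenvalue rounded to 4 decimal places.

Each diagonal entry of L is the vertex degree and each off-diagonal entry is -1 where an edge is present, 0 otherwise; in the order [0, 1, 2, 3, 4, 5] the diagonal is [5, 5, 5, 5, 5, 5]. Since every row of L sums to 0, the all-ones vector is in the kernel and 0 is an eigenvalue. By the matrix-tree theorem the graph has (1/6) * product of the nonzero eigenvalues = 1296 spanning trees. There is one zero in the spectrum, matching the 1 component.

[0, 6, 6, 6, 6, 6]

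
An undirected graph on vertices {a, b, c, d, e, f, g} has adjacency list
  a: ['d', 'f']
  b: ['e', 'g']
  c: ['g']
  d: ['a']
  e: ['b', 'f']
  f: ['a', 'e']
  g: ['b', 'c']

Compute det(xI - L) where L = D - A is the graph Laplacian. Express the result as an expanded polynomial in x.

x^7 - 12x^6 + 55x^5 - 120x^4 + 126x^3 - 56x^2 + 7x

Reading degrees in the order [a, b, c, d, e, f, g] gives [2, 2, 1, 1, 2, 2, 2]; set D = diag(2, 2, 1, 1, 2, 2, 2) and form L = D - A. Computing det(xI - L) by cofactor expansion (or equivalently via sum-over-permutations) gives x^7 - 12x^6 + 55x^5 - 120x^4 + 126x^3 - 56x^2 + 7x. The constant term is 0 because L is singular (the all-ones vector lies in its kernel). By the matrix-tree theorem the graph has (1/7) * product of the nonzero eigenvalues = 1 spanning tree.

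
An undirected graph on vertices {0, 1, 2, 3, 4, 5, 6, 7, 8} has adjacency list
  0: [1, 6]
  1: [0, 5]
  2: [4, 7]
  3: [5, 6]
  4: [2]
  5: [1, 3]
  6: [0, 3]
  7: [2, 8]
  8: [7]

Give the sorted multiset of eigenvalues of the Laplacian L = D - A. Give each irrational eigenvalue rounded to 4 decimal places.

Reading degrees in the order [0, 1, 2, 3, 4, 5, 6, 7, 8] gives [2, 2, 2, 2, 1, 2, 2, 2, 1]; set D = diag(2, 2, 2, 2, 1, 2, 2, 2, 1) and form L = D - A. Since every row of L sums to 0, the all-ones vector is in the kernel and 0 is an eigenvalue. The 2 zero eigenvalues correspond to the 2 connected components. There are 2 zeros in the spectrum, matching the 2 components.

[0, 0, 0.5858, 1.3820, 1.3820, 2, 3.4142, 3.6180, 3.6180]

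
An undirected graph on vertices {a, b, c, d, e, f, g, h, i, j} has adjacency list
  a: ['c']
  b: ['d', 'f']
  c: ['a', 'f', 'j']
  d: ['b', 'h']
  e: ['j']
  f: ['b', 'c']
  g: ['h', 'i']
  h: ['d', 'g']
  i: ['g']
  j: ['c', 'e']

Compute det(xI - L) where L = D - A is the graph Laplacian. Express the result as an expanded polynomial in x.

x^10 - 18x^9 + 135x^8 - 548x^7 + 1309x^6 - 1874x^5 + 1569x^4 - 716x^3 + 153x^2 - 10x

Each diagonal entry of L is the vertex degree and each off-diagonal entry is -1 where an edge is present, 0 otherwise; in the order [a, b, c, d, e, f, g, h, i, j] the diagonal is [1, 2, 3, 2, 1, 2, 2, 2, 1, 2]. L has integer entries, so p(x) = det(xI - L) has integer coefficients. Expanding the determinant yields x^10 - 18x^9 + 135x^8 - 548x^7 + 1309x^6 - 1874x^5 + 1569x^4 - 716x^3 + 153x^2 - 10x. The coefficient of x^9 equals -trace(L) = -18, matching the sum of degrees. By the matrix-tree theorem the graph has (1/10) * product of the nonzero eigenvalues = 1 spanning tree.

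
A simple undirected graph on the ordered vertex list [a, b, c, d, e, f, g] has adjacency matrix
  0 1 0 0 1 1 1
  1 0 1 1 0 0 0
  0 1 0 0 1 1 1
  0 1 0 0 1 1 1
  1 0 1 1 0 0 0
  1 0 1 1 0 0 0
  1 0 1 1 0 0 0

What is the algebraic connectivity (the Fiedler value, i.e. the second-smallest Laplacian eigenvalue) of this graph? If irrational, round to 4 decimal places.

With the vertex order [a, b, c, d, e, f, g], the degrees are [4, 3, 4, 4, 3, 3, 3], giving D = diag(4, 3, 4, 4, 3, 3, 3) and L = D - A. The smallest Laplacian eigenvalue is always 0. The next one, lambda_2 = 3, measures how hard the graph is to disconnect: larger values mean better connectivity. The eigenvalues sum to 24, which equals trace(L) = 2|E|. The largest eigenvalue, 7, is at most the vertex count 7.

3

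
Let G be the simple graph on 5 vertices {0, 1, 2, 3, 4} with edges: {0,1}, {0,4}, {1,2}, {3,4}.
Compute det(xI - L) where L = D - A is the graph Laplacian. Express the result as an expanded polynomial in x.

x^5 - 8x^4 + 21x^3 - 20x^2 + 5x

Each diagonal entry of L is the vertex degree and each off-diagonal entry is -1 where an edge is present, 0 otherwise; in the order [0, 1, 2, 3, 4] the diagonal is [2, 2, 1, 1, 2]. L has integer entries, so p(x) = det(xI - L) has integer coefficients. Expanding the determinant yields x^5 - 8x^4 + 21x^3 - 20x^2 + 5x. The constant term is 0 because L is singular (the all-ones vector lies in its kernel). The largest eigenvalue, 3.6180, is at most the vertex count 5.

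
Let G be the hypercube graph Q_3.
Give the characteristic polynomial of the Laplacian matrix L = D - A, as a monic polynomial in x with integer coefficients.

x^8 - 24x^7 + 240x^6 - 1296x^5 + 4080x^4 - 7488x^3 + 7424x^2 - 3072x

The graph has 8 vertices and degree multiset [3, 3, 3, 3, 3, 3, 3, 3]; D is the diagonal matrix of degrees and L = D - A. L has integer entries, so p(x) = det(xI - L) has integer coefficients. Expanding the determinant yields x^8 - 24x^7 + 240x^6 - 1296x^5 + 4080x^4 - 7488x^3 + 7424x^2 - 3072x. Since p(0) = det(-L) = 0, x divides p(x).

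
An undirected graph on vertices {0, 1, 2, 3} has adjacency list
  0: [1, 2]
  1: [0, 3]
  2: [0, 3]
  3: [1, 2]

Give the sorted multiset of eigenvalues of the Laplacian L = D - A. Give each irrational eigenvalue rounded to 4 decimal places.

[0, 2, 2, 4]

With the vertex order [0, 1, 2, 3], the degrees are [2, 2, 2, 2], giving D = diag(2, 2, 2, 2) and L = D - A. L is symmetric positive semidefinite, so every eigenvalue is real and nonnegative. The single zero eigenvalue shows the graph is connected. There is one zero in the spectrum, matching the 1 component. By the matrix-tree theorem the graph has (1/4) * product of the nonzero eigenvalues = 4 spanning trees.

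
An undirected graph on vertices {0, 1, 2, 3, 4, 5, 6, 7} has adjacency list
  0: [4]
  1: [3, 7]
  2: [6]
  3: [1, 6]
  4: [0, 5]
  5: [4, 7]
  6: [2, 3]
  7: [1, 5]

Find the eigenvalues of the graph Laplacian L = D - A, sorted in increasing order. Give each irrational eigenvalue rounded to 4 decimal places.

[0, 0.1522, 0.5858, 1.2346, 2, 2.7654, 3.4142, 3.8478]

With the vertex order [0, 1, 2, 3, 4, 5, 6, 7], the degrees are [1, 2, 1, 2, 2, 2, 2, 2], giving D = diag(1, 2, 1, 2, 2, 2, 2, 2) and L = D - A. Diagonalising L (or applying a numerical eigensolver to the 8x8 matrix) gives the spectrum above. The single zero eigenvalue shows the graph is connected. There is one zero in the spectrum, matching the 1 component. By the matrix-tree theorem the graph has (1/8) * product of the nonzero eigenvalues = 1 spanning tree.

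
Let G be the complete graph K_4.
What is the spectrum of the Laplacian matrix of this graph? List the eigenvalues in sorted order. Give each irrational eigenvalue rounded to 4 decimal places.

The graph has 4 vertices and degree multiset [3, 3, 3, 3]; D is the diagonal matrix of degrees and L = D - A. L is symmetric positive semidefinite, so every eigenvalue is real and nonnegative. The single zero eigenvalue shows the graph is connected. The eigenvalues sum to 12, which equals trace(L) = 2|E|.

[0, 4, 4, 4]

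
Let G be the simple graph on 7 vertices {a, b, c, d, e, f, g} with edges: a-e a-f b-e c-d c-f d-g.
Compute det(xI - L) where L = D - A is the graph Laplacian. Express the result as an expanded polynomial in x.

Reading degrees in the order [a, b, c, d, e, f, g] gives [2, 1, 2, 2, 2, 2, 1]; set D = diag(2, 1, 2, 2, 2, 2, 1) and form L = D - A. L has integer entries, so p(x) = det(xI - L) has integer coefficients. Expanding the determinant yields x^7 - 12x^6 + 55x^5 - 120x^4 + 126x^3 - 56x^2 + 7x. Since p(0) = det(-L) = 0, x divides p(x). By the matrix-tree theorem the graph has (1/7) * product of the nonzero eigenvalues = 1 spanning tree.

x^7 - 12x^6 + 55x^5 - 120x^4 + 126x^3 - 56x^2 + 7x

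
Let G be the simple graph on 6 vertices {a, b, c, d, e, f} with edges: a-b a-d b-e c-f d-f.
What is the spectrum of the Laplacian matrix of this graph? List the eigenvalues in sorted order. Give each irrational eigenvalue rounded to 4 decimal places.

[0, 0.2679, 1, 2, 3, 3.7321]

Each diagonal entry of L is the vertex degree and each off-diagonal entry is -1 where an edge is present, 0 otherwise; in the order [a, b, c, d, e, f] the diagonal is [2, 2, 1, 2, 1, 2]. Since every row of L sums to 0, the all-ones vector is in the kernel and 0 is an eigenvalue. The single zero eigenvalue shows the graph is connected.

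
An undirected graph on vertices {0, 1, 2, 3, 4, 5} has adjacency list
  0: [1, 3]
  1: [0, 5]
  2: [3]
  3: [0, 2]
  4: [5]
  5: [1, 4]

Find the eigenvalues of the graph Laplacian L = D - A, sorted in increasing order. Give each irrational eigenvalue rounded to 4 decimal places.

[0, 0.2679, 1, 2, 3, 3.7321]

Each diagonal entry of L is the vertex degree and each off-diagonal entry is -1 where an edge is present, 0 otherwise; in the order [0, 1, 2, 3, 4, 5] the diagonal is [2, 2, 1, 2, 1, 2]. Since every row of L sums to 0, the all-ones vector is in the kernel and 0 is an eigenvalue. The eigenvalues sum to 10, which equals trace(L) = 2|E|.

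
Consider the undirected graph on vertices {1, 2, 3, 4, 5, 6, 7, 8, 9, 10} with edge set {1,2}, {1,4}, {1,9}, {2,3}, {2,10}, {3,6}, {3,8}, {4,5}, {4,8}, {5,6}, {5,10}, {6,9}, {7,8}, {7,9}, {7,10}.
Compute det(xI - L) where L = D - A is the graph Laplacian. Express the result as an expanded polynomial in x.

x^10 - 30x^9 + 390x^8 - 2880x^7 + 13305x^6 - 39882x^5 + 77640x^4 - 94800x^3 + 66000x^2 - 20000x

With the vertex order [1, 2, 3, 4, 5, 6, 7, 8, 9, 10], the degrees are [3, 3, 3, 3, 3, 3, 3, 3, 3, 3], giving D = diag(3, 3, 3, 3, 3, 3, 3, 3, 3, 3) and L = D - A. The eigenvalues of L are [0, 2, 2, 2, 2, 2, 5, 5, 5, 5]; the characteristic polynomial is the product of (x - lambda_i), which multiplies out to x^10 - 30x^9 + 390x^8 - 2880x^7 + 13305x^6 - 39882x^5 + 77640x^4 - 94800x^3 + 66000x^2 - 20000x. Since p(0) = det(-L) = 0, x divides p(x). The largest eigenvalue, 5, is at most the vertex count 10.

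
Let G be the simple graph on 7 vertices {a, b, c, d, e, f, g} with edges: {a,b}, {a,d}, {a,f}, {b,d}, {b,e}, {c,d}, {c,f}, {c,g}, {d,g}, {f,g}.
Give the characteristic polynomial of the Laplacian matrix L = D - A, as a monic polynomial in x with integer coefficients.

x^7 - 20x^6 + 159x^5 - 636x^4 + 1325x^3 - 1316x^2 + 448x

Each diagonal entry of L is the vertex degree and each off-diagonal entry is -1 where an edge is present, 0 otherwise; in the order [a, b, c, d, e, f, g] the diagonal is [3, 3, 3, 4, 1, 3, 3]. L has integer entries, so p(x) = det(xI - L) has integer coefficients. Expanding the determinant yields x^7 - 20x^6 + 159x^5 - 636x^4 + 1325x^3 - 1316x^2 + 448x. The coefficient of x^6 equals -trace(L) = -20, matching the sum of degrees. The largest eigenvalue, 5.5771, is at most the vertex count 7.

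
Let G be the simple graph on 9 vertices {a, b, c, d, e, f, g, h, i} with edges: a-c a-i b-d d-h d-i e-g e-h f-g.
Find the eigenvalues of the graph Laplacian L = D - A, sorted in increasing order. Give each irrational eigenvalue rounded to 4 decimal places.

Each diagonal entry of L is the vertex degree and each off-diagonal entry is -1 where an edge is present, 0 otherwise; in the order [a, b, c, d, e, f, g, h, i] the diagonal is [2, 1, 1, 3, 2, 1, 2, 2, 2]. Since every row of L sums to 0, the all-ones vector is in the kernel and 0 is an eigenvalue. The single zero eigenvalue shows the graph is connected. The eigenvalues sum to 16, which equals trace(L) = 2|E|.

[0, 0.1506, 0.4266, 1, 1.4229, 2.1724, 3, 3.4576, 4.3699]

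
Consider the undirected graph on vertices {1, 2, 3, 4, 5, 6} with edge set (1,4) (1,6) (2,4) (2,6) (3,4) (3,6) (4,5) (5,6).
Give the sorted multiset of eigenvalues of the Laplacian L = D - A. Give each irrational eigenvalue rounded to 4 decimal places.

Each diagonal entry of L is the vertex degree and each off-diagonal entry is -1 where an edge is present, 0 otherwise; in the order [1, 2, 3, 4, 5, 6] the diagonal is [2, 2, 2, 4, 2, 4]. Since every row of L sums to 0, the all-ones vector is in the kernel and 0 is an eigenvalue. The largest eigenvalue, 6, is at most the vertex count 6.

[0, 2, 2, 2, 4, 6]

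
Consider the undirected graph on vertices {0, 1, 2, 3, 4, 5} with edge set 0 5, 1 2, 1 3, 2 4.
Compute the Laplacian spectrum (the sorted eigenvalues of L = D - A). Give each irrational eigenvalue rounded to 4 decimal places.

With the vertex order [0, 1, 2, 3, 4, 5], the degrees are [1, 2, 2, 1, 1, 1], giving D = diag(1, 2, 2, 1, 1, 1) and L = D - A. Diagonalising L (or applying a numerical eigensolver to the 6x6 matrix) gives the spectrum above. The 2 zero eigenvalues correspond to the 2 connected components. The eigenvalues sum to 8, which equals trace(L) = 2|E|. There are 2 zeros in the spectrum, matching the 2 components.

[0, 0, 0.5858, 2, 2, 3.4142]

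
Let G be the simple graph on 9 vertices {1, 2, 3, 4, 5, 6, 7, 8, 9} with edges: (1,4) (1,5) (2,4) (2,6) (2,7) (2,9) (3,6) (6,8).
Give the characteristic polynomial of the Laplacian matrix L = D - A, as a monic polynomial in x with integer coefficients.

With the vertex order [1, 2, 3, 4, 5, 6, 7, 8, 9], the degrees are [2, 4, 1, 2, 1, 3, 1, 1, 1], giving D = diag(2, 4, 1, 2, 1, 3, 1, 1, 1) and L = D - A. Computing det(xI - L) by cofactor expansion (or equivalently via sum-over-permutations) gives x^9 - 16x^8 + 101x^7 - 326x^6 + 584x^5 - 592x^4 + 329x^3 - 90x^2 + 9x. Since p(0) = det(-L) = 0, x divides p(x). The eigenvalues sum to 16, which equals trace(L) = 2|E|.

x^9 - 16x^8 + 101x^7 - 326x^6 + 584x^5 - 592x^4 + 329x^3 - 90x^2 + 9x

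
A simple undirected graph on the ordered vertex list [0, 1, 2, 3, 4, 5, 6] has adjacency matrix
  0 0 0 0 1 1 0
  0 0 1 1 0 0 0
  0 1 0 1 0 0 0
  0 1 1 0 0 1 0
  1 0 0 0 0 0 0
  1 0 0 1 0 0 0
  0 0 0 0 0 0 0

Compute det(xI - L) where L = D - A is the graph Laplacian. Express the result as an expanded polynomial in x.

Reading degrees in the order [0, 1, 2, 3, 4, 5, 6] gives [2, 2, 2, 3, 1, 2, 0]; set D = diag(2, 2, 2, 3, 1, 2, 0) and form L = D - A. L has integer entries, so p(x) = det(xI - L) has integer coefficients. Expanding the determinant yields x^7 - 12x^6 + 53x^5 - 104x^4 + 84x^3 - 18x^2. The coefficient of x^6 equals -trace(L) = -12, matching the sum of degrees. There are 2 zeros in the spectrum, matching the 2 components. The largest eigenvalue, 4.2143, is at most the vertex count 7.

x^7 - 12x^6 + 53x^5 - 104x^4 + 84x^3 - 18x^2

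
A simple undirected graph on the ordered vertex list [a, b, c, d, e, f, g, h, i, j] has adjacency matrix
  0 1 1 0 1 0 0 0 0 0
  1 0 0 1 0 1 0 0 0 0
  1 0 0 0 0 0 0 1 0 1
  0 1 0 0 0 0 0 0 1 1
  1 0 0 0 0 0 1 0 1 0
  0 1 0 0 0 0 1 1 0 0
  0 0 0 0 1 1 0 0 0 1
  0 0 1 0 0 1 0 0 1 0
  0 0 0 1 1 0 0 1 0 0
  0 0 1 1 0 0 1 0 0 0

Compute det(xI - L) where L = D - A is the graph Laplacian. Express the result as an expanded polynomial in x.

x^10 - 30x^9 + 390x^8 - 2880x^7 + 13305x^6 - 39882x^5 + 77640x^4 - 94800x^3 + 66000x^2 - 20000x

Each diagonal entry of L is the vertex degree and each off-diagonal entry is -1 where an edge is present, 0 otherwise; in the order [a, b, c, d, e, f, g, h, i, j] the diagonal is [3, 3, 3, 3, 3, 3, 3, 3, 3, 3]. The eigenvalues of L are [0, 2, 2, 2, 2, 2, 5, 5, 5, 5]; the characteristic polynomial is the product of (x - lambda_i), which multiplies out to x^10 - 30x^9 + 390x^8 - 2880x^7 + 13305x^6 - 39882x^5 + 77640x^4 - 94800x^3 + 66000x^2 - 20000x. Since p(0) = det(-L) = 0, x divides p(x). The eigenvalues sum to 30, which equals trace(L) = 2|E|.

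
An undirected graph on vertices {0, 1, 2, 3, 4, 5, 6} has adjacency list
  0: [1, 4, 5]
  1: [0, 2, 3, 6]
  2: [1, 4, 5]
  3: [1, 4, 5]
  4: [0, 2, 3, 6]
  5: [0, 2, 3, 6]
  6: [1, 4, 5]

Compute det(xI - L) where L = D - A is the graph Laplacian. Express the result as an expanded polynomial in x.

Reading degrees in the order [0, 1, 2, 3, 4, 5, 6] gives [3, 4, 3, 3, 4, 4, 3]; set D = diag(3, 4, 3, 3, 4, 4, 3) and form L = D - A. L has integer entries, so p(x) = det(xI - L) has integer coefficients. Expanding the determinant yields x^7 - 24x^6 + 234x^5 - 1192x^4 + 3357x^3 - 4968x^2 + 3024x. The coefficient of x^6 equals -trace(L) = -24, matching the sum of degrees.

x^7 - 24x^6 + 234x^5 - 1192x^4 + 3357x^3 - 4968x^2 + 3024x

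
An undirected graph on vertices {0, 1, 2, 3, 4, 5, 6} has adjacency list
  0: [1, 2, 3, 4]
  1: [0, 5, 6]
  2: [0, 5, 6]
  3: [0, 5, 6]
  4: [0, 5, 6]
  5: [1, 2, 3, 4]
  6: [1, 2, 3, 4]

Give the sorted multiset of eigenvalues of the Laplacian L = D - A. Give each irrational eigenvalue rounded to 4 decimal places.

[0, 3, 3, 3, 4, 4, 7]

With the vertex order [0, 1, 2, 3, 4, 5, 6], the degrees are [4, 3, 3, 3, 3, 4, 4], giving D = diag(4, 3, 3, 3, 3, 4, 4) and L = D - A. Since every row of L sums to 0, the all-ones vector is in the kernel and 0 is an eigenvalue. The single zero eigenvalue shows the graph is connected. The largest eigenvalue, 7, is at most the vertex count 7.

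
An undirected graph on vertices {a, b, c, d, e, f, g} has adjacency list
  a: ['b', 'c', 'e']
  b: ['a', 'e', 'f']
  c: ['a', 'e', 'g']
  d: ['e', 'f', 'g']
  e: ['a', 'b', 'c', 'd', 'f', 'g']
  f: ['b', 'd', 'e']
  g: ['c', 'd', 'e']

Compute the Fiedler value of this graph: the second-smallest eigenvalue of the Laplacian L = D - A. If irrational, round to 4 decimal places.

2

Each diagonal entry of L is the vertex degree and each off-diagonal entry is -1 where an edge is present, 0 otherwise; in the order [a, b, c, d, e, f, g] the diagonal is [3, 3, 3, 3, 6, 3, 3]. Computing the eigenvalues of L and sorting gives [0, 2, 2, 4, 4, 5, 7]. The Fiedler value lambda_2 = 2 is strictly positive, so the graph is connected. By the matrix-tree theorem the graph has (1/7) * product of the nonzero eigenvalues = 320 spanning trees.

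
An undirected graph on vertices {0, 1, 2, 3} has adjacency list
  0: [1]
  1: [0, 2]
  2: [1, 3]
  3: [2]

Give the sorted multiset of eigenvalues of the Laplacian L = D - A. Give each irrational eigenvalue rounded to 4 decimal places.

Reading degrees in the order [0, 1, 2, 3] gives [1, 2, 2, 1]; set D = diag(1, 2, 2, 1) and form L = D - A. Since every row of L sums to 0, the all-ones vector is in the kernel and 0 is an eigenvalue. The eigenvalues sum to 6, which equals trace(L) = 2|E|.

[0, 0.5858, 2, 3.4142]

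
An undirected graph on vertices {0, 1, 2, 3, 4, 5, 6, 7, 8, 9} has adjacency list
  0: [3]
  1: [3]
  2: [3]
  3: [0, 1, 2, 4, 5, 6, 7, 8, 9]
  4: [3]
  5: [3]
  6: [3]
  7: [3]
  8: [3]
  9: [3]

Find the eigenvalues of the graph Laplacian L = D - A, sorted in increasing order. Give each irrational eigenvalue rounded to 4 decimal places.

With the vertex order [0, 1, 2, 3, 4, 5, 6, 7, 8, 9], the degrees are [1, 1, 1, 9, 1, 1, 1, 1, 1, 1], giving D = diag(1, 1, 1, 9, 1, 1, 1, 1, 1, 1) and L = D - A. L is symmetric positive semidefinite, so every eigenvalue is real and nonnegative. The single zero eigenvalue shows the graph is connected. The largest eigenvalue, 10, is at most the vertex count 10.

[0, 1, 1, 1, 1, 1, 1, 1, 1, 10]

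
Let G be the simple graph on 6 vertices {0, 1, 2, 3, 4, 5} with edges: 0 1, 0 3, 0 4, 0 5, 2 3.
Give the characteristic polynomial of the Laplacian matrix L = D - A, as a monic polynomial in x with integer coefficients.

Reading degrees in the order [0, 1, 2, 3, 4, 5] gives [4, 1, 1, 2, 1, 1]; set D = diag(4, 1, 1, 2, 1, 1) and form L = D - A. Computing det(xI - L) by cofactor expansion (or equivalently via sum-over-permutations) gives x^6 - 10x^5 + 33x^4 - 46x^3 + 28x^2 - 6x. The constant term is 0 because L is singular (the all-ones vector lies in its kernel). There is one zero in the spectrum, matching the 1 component.

x^6 - 10x^5 + 33x^4 - 46x^3 + 28x^2 - 6x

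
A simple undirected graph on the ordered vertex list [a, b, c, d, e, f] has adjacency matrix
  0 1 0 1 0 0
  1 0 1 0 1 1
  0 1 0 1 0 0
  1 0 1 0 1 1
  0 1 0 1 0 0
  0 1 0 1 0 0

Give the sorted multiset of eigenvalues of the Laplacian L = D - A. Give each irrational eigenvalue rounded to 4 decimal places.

[0, 2, 2, 2, 4, 6]

Each diagonal entry of L is the vertex degree and each off-diagonal entry is -1 where an edge is present, 0 otherwise; in the order [a, b, c, d, e, f] the diagonal is [2, 4, 2, 4, 2, 2]. Diagonalising L (or applying a numerical eigensolver to the 6x6 matrix) gives the spectrum above. There is one zero in the spectrum, matching the 1 component.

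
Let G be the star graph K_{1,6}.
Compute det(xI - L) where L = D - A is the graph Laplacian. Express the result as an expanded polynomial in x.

The graph has 7 vertices and degree multiset [6, 1, 1, 1, 1, 1, 1]; D is the diagonal matrix of degrees and L = D - A. Computing det(xI - L) by cofactor expansion (or equivalently via sum-over-permutations) gives x^7 - 12x^6 + 45x^5 - 80x^4 + 75x^3 - 36x^2 + 7x. The coefficient of x^6 equals -trace(L) = -12, matching the sum of degrees.

x^7 - 12x^6 + 45x^5 - 80x^4 + 75x^3 - 36x^2 + 7x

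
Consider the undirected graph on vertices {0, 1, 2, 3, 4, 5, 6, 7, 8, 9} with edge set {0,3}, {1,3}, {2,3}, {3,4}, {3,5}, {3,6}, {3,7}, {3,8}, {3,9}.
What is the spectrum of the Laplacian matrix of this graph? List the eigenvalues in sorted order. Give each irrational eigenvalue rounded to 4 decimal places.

[0, 1, 1, 1, 1, 1, 1, 1, 1, 10]

With the vertex order [0, 1, 2, 3, 4, 5, 6, 7, 8, 9], the degrees are [1, 1, 1, 9, 1, 1, 1, 1, 1, 1], giving D = diag(1, 1, 1, 9, 1, 1, 1, 1, 1, 1) and L = D - A. Diagonalising L (or applying a numerical eigensolver to the 10x10 matrix) gives the spectrum above. The single zero eigenvalue shows the graph is connected. The eigenvalues sum to 18, which equals trace(L) = 2|E|.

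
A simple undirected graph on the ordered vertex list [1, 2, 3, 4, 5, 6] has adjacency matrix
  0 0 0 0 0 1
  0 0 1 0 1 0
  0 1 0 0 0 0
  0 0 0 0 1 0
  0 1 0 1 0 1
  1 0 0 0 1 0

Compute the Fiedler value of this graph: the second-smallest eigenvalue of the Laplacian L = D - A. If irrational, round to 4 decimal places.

0.3820

Reading degrees in the order [1, 2, 3, 4, 5, 6] gives [1, 2, 1, 1, 3, 2]; set D = diag(1, 2, 1, 1, 3, 2) and form L = D - A. The sorted Laplacian eigenvalues are [0, 0.3820, 0.6972, 2, 2.6180, 4.3028]; the algebraic connectivity is the second entry, 0.3820. By the matrix-tree theorem the graph has (1/6) * product of the nonzero eigenvalues = 1 spanning tree.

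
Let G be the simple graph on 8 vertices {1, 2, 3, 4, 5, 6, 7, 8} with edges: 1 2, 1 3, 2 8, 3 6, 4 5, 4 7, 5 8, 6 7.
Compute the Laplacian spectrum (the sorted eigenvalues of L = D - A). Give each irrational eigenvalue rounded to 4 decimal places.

Each diagonal entry of L is the vertex degree and each off-diagonal entry is -1 where an edge is present, 0 otherwise; in the order [1, 2, 3, 4, 5, 6, 7, 8] the diagonal is [2, 2, 2, 2, 2, 2, 2, 2]. Since every row of L sums to 0, the all-ones vector is in the kernel and 0 is an eigenvalue. The eigenvalues sum to 16, which equals trace(L) = 2|E|.

[0, 0.5858, 0.5858, 2, 2, 3.4142, 3.4142, 4]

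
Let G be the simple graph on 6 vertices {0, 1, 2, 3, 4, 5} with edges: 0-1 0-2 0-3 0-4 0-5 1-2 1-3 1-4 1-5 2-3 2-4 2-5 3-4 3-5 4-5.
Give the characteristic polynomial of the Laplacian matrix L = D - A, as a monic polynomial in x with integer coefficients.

x^6 - 30x^5 + 360x^4 - 2160x^3 + 6480x^2 - 7776x

With the vertex order [0, 1, 2, 3, 4, 5], the degrees are [5, 5, 5, 5, 5, 5], giving D = diag(5, 5, 5, 5, 5, 5) and L = D - A. The eigenvalues of L are [0, 6, 6, 6, 6, 6]; the characteristic polynomial is the product of (x - lambda_i), which multiplies out to x^6 - 30x^5 + 360x^4 - 2160x^3 + 6480x^2 - 7776x. The coefficient of x^5 equals -trace(L) = -30, matching the sum of degrees. By the matrix-tree theorem the graph has (1/6) * product of the nonzero eigenvalues = 1296 spanning trees.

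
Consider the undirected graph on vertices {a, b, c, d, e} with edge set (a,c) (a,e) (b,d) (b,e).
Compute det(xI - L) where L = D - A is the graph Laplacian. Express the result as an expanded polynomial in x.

x^5 - 8x^4 + 21x^3 - 20x^2 + 5x

With the vertex order [a, b, c, d, e], the degrees are [2, 2, 1, 1, 2], giving D = diag(2, 2, 1, 1, 2) and L = D - A. Computing det(xI - L) by cofactor expansion (or equivalently via sum-over-permutations) gives x^5 - 8x^4 + 21x^3 - 20x^2 + 5x. The constant term is 0 because L is singular (the all-ones vector lies in its kernel).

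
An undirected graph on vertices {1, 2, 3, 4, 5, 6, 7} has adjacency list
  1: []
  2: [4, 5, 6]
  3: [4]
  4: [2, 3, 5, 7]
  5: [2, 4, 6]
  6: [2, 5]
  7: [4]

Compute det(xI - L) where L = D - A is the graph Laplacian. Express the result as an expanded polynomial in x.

With the vertex order [1, 2, 3, 4, 5, 6, 7], the degrees are [0, 3, 1, 4, 3, 2, 1], giving D = diag(0, 3, 1, 4, 3, 2, 1) and L = D - A. L has integer entries, so p(x) = det(xI - L) has integer coefficients. Expanding the determinant yields x^7 - 14x^6 + 71x^5 - 158x^4 + 148x^3 - 48x^2. Since p(0) = det(-L) = 0, x divides p(x). There are 2 zeros in the spectrum, matching the 2 components.

x^7 - 14x^6 + 71x^5 - 158x^4 + 148x^3 - 48x^2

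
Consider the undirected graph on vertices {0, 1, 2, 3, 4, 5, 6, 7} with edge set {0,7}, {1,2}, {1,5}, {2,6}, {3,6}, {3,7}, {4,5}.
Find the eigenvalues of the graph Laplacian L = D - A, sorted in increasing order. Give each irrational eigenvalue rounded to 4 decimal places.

Each diagonal entry of L is the vertex degree and each off-diagonal entry is -1 where an edge is present, 0 otherwise; in the order [0, 1, 2, 3, 4, 5, 6, 7] the diagonal is [1, 2, 2, 2, 1, 2, 2, 2]. The multiplicity of 0 as a Laplacian eigenvalue equals the number of connected components. The single zero eigenvalue shows the graph is connected. The eigenvalues sum to 14, which equals trace(L) = 2|E|. The largest eigenvalue, 3.8478, is at most the vertex count 8.

[0, 0.1522, 0.5858, 1.2346, 2, 2.7654, 3.4142, 3.8478]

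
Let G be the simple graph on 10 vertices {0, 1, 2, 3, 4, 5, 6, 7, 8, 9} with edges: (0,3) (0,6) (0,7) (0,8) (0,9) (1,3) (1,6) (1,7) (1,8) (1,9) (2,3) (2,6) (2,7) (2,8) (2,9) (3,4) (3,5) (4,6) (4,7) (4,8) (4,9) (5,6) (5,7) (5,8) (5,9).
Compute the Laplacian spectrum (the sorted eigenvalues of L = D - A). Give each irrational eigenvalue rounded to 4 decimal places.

With the vertex order [0, 1, 2, 3, 4, 5, 6, 7, 8, 9], the degrees are [5, 5, 5, 5, 5, 5, 5, 5, 5, 5], giving D = diag(5, 5, 5, 5, 5, 5, 5, 5, 5, 5) and L = D - A. Diagonalising L (or applying a numerical eigensolver to the 10x10 matrix) gives the spectrum above. The largest eigenvalue, 10, is at most the vertex count 10. The eigenvalues sum to 50, which equals trace(L) = 2|E|.

[0, 5, 5, 5, 5, 5, 5, 5, 5, 10]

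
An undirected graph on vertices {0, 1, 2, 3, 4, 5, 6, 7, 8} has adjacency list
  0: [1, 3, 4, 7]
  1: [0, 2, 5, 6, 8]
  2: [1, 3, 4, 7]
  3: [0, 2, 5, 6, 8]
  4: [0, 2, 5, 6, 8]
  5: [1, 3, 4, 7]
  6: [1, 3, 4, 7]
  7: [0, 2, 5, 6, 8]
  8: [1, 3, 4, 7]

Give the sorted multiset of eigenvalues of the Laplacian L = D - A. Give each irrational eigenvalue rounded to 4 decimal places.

[0, 4, 4, 4, 4, 5, 5, 5, 9]

With the vertex order [0, 1, 2, 3, 4, 5, 6, 7, 8], the degrees are [4, 5, 4, 5, 5, 4, 4, 5, 4], giving D = diag(4, 5, 4, 5, 5, 4, 4, 5, 4) and L = D - A. Since every row of L sums to 0, the all-ones vector is in the kernel and 0 is an eigenvalue. The single zero eigenvalue shows the graph is connected. By the matrix-tree theorem the graph has (1/9) * product of the nonzero eigenvalues = 32000 spanning trees. The eigenvalues sum to 40, which equals trace(L) = 2|E|.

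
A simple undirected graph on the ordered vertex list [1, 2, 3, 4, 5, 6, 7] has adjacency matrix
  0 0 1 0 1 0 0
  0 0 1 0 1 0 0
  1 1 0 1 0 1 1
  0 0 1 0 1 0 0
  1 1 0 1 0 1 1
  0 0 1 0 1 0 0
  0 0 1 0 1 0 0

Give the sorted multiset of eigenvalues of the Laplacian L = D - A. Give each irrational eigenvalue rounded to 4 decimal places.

[0, 2, 2, 2, 2, 5, 7]

Reading degrees in the order [1, 2, 3, 4, 5, 6, 7] gives [2, 2, 5, 2, 5, 2, 2]; set D = diag(2, 2, 5, 2, 5, 2, 2) and form L = D - A. L is symmetric positive semidefinite, so every eigenvalue is real and nonnegative. The single zero eigenvalue shows the graph is connected. There is one zero in the spectrum, matching the 1 component. The largest eigenvalue, 7, is at most the vertex count 7.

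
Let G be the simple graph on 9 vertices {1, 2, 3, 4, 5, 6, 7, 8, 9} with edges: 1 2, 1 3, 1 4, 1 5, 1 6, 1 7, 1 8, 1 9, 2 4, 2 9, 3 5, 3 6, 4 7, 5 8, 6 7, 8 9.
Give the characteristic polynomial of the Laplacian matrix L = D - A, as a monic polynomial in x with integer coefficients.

x^9 - 32x^8 + 428x^7 - 3136x^6 + 13786x^5 - 37232x^4 + 60276x^3 - 53424x^2 + 19845x

Reading degrees in the order [1, 2, 3, 4, 5, 6, 7, 8, 9] gives [8, 3, 3, 3, 3, 3, 3, 3, 3]; set D = diag(8, 3, 3, 3, 3, 3, 3, 3, 3) and form L = D - A. Computing det(xI - L) by cofactor expansion (or equivalently via sum-over-permutations) gives x^9 - 32x^8 + 428x^7 - 3136x^6 + 13786x^5 - 37232x^4 + 60276x^3 - 53424x^2 + 19845x. Since p(0) = det(-L) = 0, x divides p(x). The eigenvalues sum to 32, which equals trace(L) = 2|E|.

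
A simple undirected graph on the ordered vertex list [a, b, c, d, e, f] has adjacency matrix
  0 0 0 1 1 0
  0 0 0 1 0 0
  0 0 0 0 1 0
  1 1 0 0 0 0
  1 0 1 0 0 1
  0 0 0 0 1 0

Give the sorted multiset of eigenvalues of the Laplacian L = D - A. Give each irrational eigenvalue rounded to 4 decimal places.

Reading degrees in the order [a, b, c, d, e, f] gives [2, 1, 1, 2, 3, 1]; set D = diag(2, 1, 1, 2, 3, 1) and form L = D - A. Diagonalising L (or applying a numerical eigensolver to the 6x6 matrix) gives the spectrum above. The single zero eigenvalue shows the graph is connected. The largest eigenvalue, 4.2143, is at most the vertex count 6. There is one zero in the spectrum, matching the 1 component.

[0, 0.3249, 1, 1.4608, 3, 4.2143]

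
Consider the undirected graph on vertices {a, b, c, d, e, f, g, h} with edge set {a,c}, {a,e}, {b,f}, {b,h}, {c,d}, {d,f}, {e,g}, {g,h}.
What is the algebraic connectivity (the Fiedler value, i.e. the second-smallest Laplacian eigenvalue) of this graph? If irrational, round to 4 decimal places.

0.5858

Reading degrees in the order [a, b, c, d, e, f, g, h] gives [2, 2, 2, 2, 2, 2, 2, 2]; set D = diag(2, 2, 2, 2, 2, 2, 2, 2) and form L = D - A. The sorted Laplacian eigenvalues are [0, 0.5858, 0.5858, 2, 2, 3.4142, 3.4142, 4]; the algebraic connectivity is the second entry, 0.5858. There is one zero in the spectrum, matching the 1 component.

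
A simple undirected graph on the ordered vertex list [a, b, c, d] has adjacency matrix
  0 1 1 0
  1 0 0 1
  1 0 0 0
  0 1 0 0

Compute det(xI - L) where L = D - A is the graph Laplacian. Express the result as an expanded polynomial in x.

x^4 - 6x^3 + 10x^2 - 4x

With the vertex order [a, b, c, d], the degrees are [2, 2, 1, 1], giving D = diag(2, 2, 1, 1) and L = D - A. L has integer entries, so p(x) = det(xI - L) has integer coefficients. Expanding the determinant yields x^4 - 6x^3 + 10x^2 - 4x. Since p(0) = det(-L) = 0, x divides p(x). The largest eigenvalue, 3.4142, is at most the vertex count 4.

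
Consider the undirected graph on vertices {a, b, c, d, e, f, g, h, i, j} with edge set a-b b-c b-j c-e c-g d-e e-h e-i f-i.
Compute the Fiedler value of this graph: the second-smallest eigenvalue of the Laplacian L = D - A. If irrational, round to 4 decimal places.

Reading degrees in the order [a, b, c, d, e, f, g, h, i, j] gives [1, 3, 3, 1, 4, 1, 1, 1, 2, 1]; set D = diag(1, 3, 3, 1, 4, 1, 1, 1, 2, 1) and form L = D - A. Computing the eigenvalues of L and sorting gives [0, 0.2015, 0.5188, 0.6721, 1, 1, 2.3111, 2.7424, 4.1701, 5.3839]. The Fiedler value lambda_2 = 0.2015 is strictly positive, so the graph is connected. By the matrix-tree theorem the graph has (1/10) * product of the nonzero eigenvalues = 1 spanning tree.

0.2015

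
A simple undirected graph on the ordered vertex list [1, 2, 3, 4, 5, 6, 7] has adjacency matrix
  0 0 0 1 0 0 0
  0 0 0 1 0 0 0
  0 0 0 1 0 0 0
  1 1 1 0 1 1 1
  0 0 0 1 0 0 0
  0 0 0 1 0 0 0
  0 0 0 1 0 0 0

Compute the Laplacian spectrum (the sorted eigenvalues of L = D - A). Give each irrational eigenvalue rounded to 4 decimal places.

Each diagonal entry of L is the vertex degree and each off-diagonal entry is -1 where an edge is present, 0 otherwise; in the order [1, 2, 3, 4, 5, 6, 7] the diagonal is [1, 1, 1, 6, 1, 1, 1]. Diagonalising L (or applying a numerical eigensolver to the 7x7 matrix) gives the spectrum above. The single zero eigenvalue shows the graph is connected. There is one zero in the spectrum, matching the 1 component. The eigenvalues sum to 12, which equals trace(L) = 2|E|.

[0, 1, 1, 1, 1, 1, 7]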